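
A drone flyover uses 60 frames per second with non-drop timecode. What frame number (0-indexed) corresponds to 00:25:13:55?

Total seconds to the label: (0 × 3600 + 25 × 60 + 13) = 1513.
Frame index = 1513 × 60 + 55 = 90835.

frame 90835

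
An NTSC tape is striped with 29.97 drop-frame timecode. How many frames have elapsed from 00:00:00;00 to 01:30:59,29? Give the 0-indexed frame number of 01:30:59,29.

As if non-drop at 30 labels/s: (1 × 3600 + 30 × 60 + 59) × 30 + 29 = 163799.
Minute boundaries passed: 90; those not divisible by 10: 90 − 9 = 81; dropped labels = 2 × 81 = 162.
Actual frame index = 163799 − 162 = 163637.

163637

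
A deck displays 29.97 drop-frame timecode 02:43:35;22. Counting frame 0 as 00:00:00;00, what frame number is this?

Complete 10-minute blocks: 16, each 17982 frames → 287712.
Remaining 3 whole minutes in the current block: 1800 + 2 × 1798 = 5396 frames.
Within the current minute: 35 × 30 + 22 − 2 = 1070 (labels ;00/;01 skipped at this minute). Total = 287712 + 5396 + 1070 = 294178.

294178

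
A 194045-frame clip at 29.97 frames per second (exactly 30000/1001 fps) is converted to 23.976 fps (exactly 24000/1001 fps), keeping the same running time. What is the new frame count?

155236 frames

Target frames = source frames × (target rate / source rate) = 194045 × (24000/1001)/(30000/1001) = 194045 × 4/5 = 155236.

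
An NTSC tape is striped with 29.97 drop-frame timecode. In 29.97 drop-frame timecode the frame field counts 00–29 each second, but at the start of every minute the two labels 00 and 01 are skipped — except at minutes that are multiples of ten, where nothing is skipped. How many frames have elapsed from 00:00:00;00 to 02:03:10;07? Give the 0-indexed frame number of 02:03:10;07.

221485

Complete 10-minute blocks: 12, each 17982 frames → 215784.
Remaining 3 whole minutes in the current block: 1800 + 2 × 1798 = 5396 frames.
Within the current minute: 10 × 30 + 7 − 2 = 305 (labels ;00/;01 skipped at this minute). Total = 215784 + 5396 + 305 = 221485.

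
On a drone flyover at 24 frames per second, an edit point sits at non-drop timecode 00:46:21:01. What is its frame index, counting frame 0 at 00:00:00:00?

Total seconds to the label: (0 × 3600 + 46 × 60 + 21) = 2781.
Frame index = 2781 × 24 + 1 = 66745.

66745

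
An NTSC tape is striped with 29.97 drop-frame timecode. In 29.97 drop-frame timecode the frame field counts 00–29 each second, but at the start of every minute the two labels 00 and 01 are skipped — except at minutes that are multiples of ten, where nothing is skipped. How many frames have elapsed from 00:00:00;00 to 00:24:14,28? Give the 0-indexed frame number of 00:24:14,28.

43604

As if non-drop at 30 labels/s: (0 × 3600 + 24 × 60 + 14) × 30 + 28 = 43648.
Minute boundaries passed: 24; those not divisible by 10: 24 − 2 = 22; dropped labels = 2 × 22 = 44.
Actual frame index = 43648 − 44 = 43604.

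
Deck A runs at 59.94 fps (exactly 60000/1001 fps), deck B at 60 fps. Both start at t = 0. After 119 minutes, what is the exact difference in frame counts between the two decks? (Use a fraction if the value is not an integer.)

61200/143 frames

119 min = 7140 s.
A emits 60000/1001 × 7140 = 61200000/143 frames; B emits 60 × 7140 = 428400.
Difference = 61200/143 frames (≈ 427.9720); B is ahead of A.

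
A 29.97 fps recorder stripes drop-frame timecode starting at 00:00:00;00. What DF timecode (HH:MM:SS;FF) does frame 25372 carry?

Ten DF minutes hold 17982 frames, so frame 25372 lies in block 1 (frames 17982–35963) with 7390 frames into that block.
The block's first minute is 1800 frames and the rest 1798 each; 7390 frames reaches minute 4, so 1 × 18 + 4 × 2 = 26 labels have been skipped so far.
Adding those back, label number 25372 + 26 = 25398 at 30 labels/s is 846 s + 18 f = 0 h 14 min 6 s frame 18, i.e. 00:14:06;18.

00:14:06;18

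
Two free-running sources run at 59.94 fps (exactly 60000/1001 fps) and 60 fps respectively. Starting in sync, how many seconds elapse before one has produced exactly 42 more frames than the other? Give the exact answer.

The gap grows by |60 − 60000/1001| = 60/1001 frames per second.
Time for a 42-frame gap: 42 ÷ (60/1001) = 700.7 s.

700.7 seconds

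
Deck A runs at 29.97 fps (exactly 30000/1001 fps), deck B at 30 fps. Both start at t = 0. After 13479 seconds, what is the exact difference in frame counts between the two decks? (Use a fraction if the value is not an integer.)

404370/1001 frames

A emits 30000/1001 × 13479 = 404370000/1001 frames; B emits 30 × 13479 = 404370.
Difference = 404370/1001 frames (≈ 403.9660); B is ahead of A.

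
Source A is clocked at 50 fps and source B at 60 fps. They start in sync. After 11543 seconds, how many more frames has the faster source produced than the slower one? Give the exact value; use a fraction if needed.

A emits 50 × 11543 = 577150 frames; B emits 60 × 11543 = 692580.
Difference = 115430 frames; B is ahead of A.

115430 frames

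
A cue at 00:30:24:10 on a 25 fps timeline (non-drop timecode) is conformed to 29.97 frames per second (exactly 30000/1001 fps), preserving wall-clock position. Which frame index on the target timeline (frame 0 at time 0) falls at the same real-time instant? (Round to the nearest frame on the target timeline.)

frame 54677

Source frame index: (0×3600 + 30×60 + 24) × 25 + 10 = 45610.
Real time: 45610 / (25) = 9122/5 s.
Target frame: (9122/5) × (30000/1001) = 54732000/1001 ≈ 54677.323 → 54677.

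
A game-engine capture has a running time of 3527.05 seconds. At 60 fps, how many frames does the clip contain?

Frames = 3527.05 × 60 = 211623.

211623 frames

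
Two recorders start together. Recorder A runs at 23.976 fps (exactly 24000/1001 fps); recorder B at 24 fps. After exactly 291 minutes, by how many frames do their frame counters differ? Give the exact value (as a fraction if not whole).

419040/1001 frames

291 min = 17460 s.
A emits 24000/1001 × 17460 = 419040000/1001 frames; B emits 24 × 17460 = 419040.
Difference = 419040/1001 frames (≈ 418.6214); B is ahead of A.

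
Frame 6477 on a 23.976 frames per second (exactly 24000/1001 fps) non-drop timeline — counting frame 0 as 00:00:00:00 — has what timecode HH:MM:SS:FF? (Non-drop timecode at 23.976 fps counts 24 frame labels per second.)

6477 ÷ 24 = 269 full seconds, remainder 21 frames.
269 s = 0 h 4 min 29 s.
Timecode: 00:04:29:21.

00:04:29:21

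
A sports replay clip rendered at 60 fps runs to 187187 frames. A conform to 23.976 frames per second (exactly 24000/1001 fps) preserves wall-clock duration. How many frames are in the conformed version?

Target frames = source frames × (target rate / source rate) = 187187 × (24000/1001)/(60) = 187187 × 400/1001 = 74800.

74800 frames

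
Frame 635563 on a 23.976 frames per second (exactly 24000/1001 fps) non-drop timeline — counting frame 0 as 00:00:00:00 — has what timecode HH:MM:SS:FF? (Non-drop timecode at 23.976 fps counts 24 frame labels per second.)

07:21:21:19

635563 ÷ 24 = 26481 full seconds, remainder 19 frames.
26481 s = 7 h 21 min 21 s.
Timecode: 07:21:21:19.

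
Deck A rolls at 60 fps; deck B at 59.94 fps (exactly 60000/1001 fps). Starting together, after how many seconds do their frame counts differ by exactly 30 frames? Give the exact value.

The gap grows by |60000/1001 − 60| = 60/1001 frames per second.
Time for a 30-frame gap: 30 ÷ (60/1001) = 500.5 s.

500.5 seconds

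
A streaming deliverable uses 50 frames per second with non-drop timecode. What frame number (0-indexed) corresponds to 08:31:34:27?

frame 1534727

Total seconds to the label: (8 × 3600 + 31 × 60 + 34) = 30694.
Frame index = 30694 × 50 + 27 = 1534727.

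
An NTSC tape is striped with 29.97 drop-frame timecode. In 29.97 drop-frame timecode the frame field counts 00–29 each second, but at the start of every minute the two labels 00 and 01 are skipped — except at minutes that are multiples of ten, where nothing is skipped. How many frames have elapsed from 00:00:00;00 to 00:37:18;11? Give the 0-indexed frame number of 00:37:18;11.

Complete 10-minute blocks: 3, each 17982 frames → 53946.
Remaining 7 whole minutes in the current block: 1800 + 6 × 1798 = 12588 frames.
Within the current minute: 18 × 30 + 11 − 2 = 549 (labels ;00/;01 skipped at this minute). Total = 53946 + 12588 + 549 = 67083.

67083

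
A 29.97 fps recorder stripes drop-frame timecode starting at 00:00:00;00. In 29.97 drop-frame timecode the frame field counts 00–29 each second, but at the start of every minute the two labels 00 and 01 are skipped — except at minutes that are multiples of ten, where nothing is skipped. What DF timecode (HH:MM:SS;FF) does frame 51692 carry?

Ten DF minutes hold 17982 frames, so frame 51692 lies in block 2 (frames 35964–53945) with 15728 frames into that block.
The block's first minute is 1800 frames and the rest 1798 each; 15728 frames reaches minute 8, so 2 × 18 + 8 × 2 = 52 labels have been skipped so far.
Adding those back, label number 51692 + 52 = 51744 at 30 labels/s is 1724 s + 24 f = 0 h 28 min 44 s frame 24, i.e. 00:28:44;24.

00:28:44;24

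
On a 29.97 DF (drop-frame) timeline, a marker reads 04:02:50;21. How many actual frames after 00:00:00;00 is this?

As if non-drop at 30 labels/s: (4 × 3600 + 2 × 60 + 50) × 30 + 21 = 437121.
Minute boundaries passed: 242; those not divisible by 10: 242 − 24 = 218; dropped labels = 2 × 218 = 436.
Actual frame index = 437121 − 436 = 436685.

436685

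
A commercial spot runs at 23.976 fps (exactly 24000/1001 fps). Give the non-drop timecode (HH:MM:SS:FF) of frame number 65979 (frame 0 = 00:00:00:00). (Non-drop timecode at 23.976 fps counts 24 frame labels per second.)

65979 ÷ 24 = 2749 full seconds, remainder 3 frames.
2749 s = 0 h 45 min 49 s.
Timecode: 00:45:49:03.

00:45:49:03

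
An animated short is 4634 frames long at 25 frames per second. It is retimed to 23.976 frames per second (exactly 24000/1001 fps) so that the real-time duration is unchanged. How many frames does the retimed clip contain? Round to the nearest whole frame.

4444 frames

Frames at target rate = 4634 × (24000/1001) / (25) = 635520/143 ≈ 4444.196.
Nearest whole frame: 4444.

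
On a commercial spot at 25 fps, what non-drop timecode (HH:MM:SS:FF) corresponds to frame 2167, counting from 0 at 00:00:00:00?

00:01:26:17

2167 ÷ 25 = 86 full seconds, remainder 17 frames.
86 s = 0 h 1 min 26 s.
Timecode: 00:01:26:17.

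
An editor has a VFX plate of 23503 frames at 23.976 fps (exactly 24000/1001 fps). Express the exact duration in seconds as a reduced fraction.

23526503/24000 seconds

Running time = 23503 ÷ (24000/1001) = 23503 × 1001/24000 = 23526503/24000 s.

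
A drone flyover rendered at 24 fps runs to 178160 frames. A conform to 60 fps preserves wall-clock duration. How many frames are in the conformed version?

Target frames = source frames × (target rate / source rate) = 178160 × (60)/(24) = 178160 × 5/2 = 445400.

445400 frames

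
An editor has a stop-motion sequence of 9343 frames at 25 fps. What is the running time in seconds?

Running time = 9343 / (25) = 373.72 s.

373.72 seconds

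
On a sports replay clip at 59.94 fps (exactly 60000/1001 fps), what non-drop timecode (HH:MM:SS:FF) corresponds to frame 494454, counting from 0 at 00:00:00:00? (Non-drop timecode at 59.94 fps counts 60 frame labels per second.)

494454 ÷ 60 = 8240 full seconds, remainder 54 frames.
8240 s = 2 h 17 min 20 s.
Timecode: 02:17:20:54.

02:17:20:54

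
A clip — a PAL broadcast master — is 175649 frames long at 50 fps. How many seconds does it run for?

Running time = 175649 / (50) = 3512.98 s.

3512.98 seconds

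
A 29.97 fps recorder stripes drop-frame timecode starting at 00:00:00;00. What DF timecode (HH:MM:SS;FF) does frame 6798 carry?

Ten DF minutes hold 17982 frames, so frame 6798 lies in block 0 (frames 0–17981) with 6798 frames into that block.
The block's first minute is 1800 frames and the rest 1798 each; 6798 frames reaches minute 3, so 0 × 18 + 3 × 2 = 6 labels have been skipped so far.
Adding those back, label number 6798 + 6 = 6804 at 30 labels/s is 226 s + 24 f = 0 h 3 min 46 s frame 24, i.e. 00:03:46;24.

00:03:46;24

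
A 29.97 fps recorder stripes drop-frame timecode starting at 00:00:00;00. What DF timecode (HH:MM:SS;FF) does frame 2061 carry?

00:01:08;23

Ten DF minutes hold 17982 frames, so frame 2061 lies in block 0 (frames 0–17981) with 2061 frames into that block.
The block's first minute is 1800 frames and the rest 1798 each; 2061 frames reaches minute 1, so 0 × 18 + 1 × 2 = 2 labels have been skipped so far.
Adding those back, label number 2061 + 2 = 2063 at 30 labels/s is 68 s + 23 f = 0 h 1 min 8 s frame 23, i.e. 00:01:08;23.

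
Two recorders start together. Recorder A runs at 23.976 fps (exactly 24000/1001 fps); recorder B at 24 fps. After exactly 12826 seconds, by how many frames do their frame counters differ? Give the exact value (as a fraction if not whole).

27984/91 frames

A emits 24000/1001 × 12826 = 27984000/91 frames; B emits 24 × 12826 = 307824.
Difference = 27984/91 frames (≈ 307.5165); B is ahead of A.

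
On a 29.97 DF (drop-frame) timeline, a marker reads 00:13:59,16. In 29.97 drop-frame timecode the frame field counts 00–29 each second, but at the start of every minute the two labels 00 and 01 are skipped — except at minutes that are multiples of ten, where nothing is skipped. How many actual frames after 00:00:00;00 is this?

25162

As if non-drop at 30 labels/s: (0 × 3600 + 13 × 60 + 59) × 30 + 16 = 25186.
Minute boundaries passed: 13; those not divisible by 10: 13 − 1 = 12; dropped labels = 2 × 12 = 24.
Actual frame index = 25186 − 24 = 25162.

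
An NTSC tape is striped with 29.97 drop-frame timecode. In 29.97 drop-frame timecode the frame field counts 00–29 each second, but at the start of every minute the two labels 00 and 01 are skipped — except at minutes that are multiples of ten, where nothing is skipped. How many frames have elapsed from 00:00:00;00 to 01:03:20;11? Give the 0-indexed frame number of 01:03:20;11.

Complete 10-minute blocks: 6, each 17982 frames → 107892.
Remaining 3 whole minutes in the current block: 1800 + 2 × 1798 = 5396 frames.
Within the current minute: 20 × 30 + 11 − 2 = 609 (labels ;00/;01 skipped at this minute). Total = 107892 + 5396 + 609 = 113897.

113897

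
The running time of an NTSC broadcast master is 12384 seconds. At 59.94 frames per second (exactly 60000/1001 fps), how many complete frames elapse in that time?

742297 frames

Frames = 12384 × 60000/1001 = 743040000/1001 ≈ 742297.7023.
Complete frames: 742297.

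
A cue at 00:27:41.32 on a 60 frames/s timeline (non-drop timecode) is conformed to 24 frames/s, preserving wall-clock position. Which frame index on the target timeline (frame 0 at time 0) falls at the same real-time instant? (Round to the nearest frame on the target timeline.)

frame 39877

Source frame index: (0×3600 + 27×60 + 41) × 60 + 32 = 99692.
Real time: 99692 / (60) = 24923/15 s.
Target frame: (24923/15) × (24) = 199384/5 ≈ 39876.800 → 39877.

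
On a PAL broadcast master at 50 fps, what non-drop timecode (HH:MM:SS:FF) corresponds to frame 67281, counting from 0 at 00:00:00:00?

67281 ÷ 50 = 1345 full seconds, remainder 31 frames.
1345 s = 0 h 22 min 25 s.
Timecode: 00:22:25:31.

00:22:25:31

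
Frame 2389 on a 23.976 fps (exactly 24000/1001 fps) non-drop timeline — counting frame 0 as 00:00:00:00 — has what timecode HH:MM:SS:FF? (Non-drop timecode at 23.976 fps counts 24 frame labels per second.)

00:01:39:13

2389 ÷ 24 = 99 full seconds, remainder 13 frames.
99 s = 0 h 1 min 39 s.
Timecode: 00:01:39:13.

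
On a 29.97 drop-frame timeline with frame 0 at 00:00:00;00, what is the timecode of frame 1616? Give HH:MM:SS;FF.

Each 10-minute DF block holds 10 × 60 × 30 − 9 × 2 = 17982 frames. 1616 ÷ 17982 → 0 full blocks, remainder 1616.
Within the partial block the first minute is 1800 frames and each further minute 1798, so 0 further minute boundaries passed. Total skipped labels = 18 × 0 + 2 × 0 = 0.
Non-drop label index = 1616 + 0 = 1616; at 30 labels/s that is 00:00:53:26, i.e. DF 00:00:53;26.

00:00:53;26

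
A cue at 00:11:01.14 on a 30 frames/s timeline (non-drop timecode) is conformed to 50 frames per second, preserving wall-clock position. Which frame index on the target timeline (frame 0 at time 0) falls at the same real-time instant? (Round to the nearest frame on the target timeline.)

Source frame index: (0×3600 + 11×60 + 1) × 30 + 14 = 19844.
Real time: 19844 / (30) = 9922/15 s.
Target frame: (9922/15) × (50) = 99220/3 ≈ 33073.333 → 33073.

frame 33073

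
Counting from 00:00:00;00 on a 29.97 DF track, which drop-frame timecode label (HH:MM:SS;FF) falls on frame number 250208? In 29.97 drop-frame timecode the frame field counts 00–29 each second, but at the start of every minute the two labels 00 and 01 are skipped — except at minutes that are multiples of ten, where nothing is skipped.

Ten DF minutes hold 17982 frames, so frame 250208 lies in block 13 (frames 233766–251747) with 16442 frames into that block.
The block's first minute is 1800 frames and the rest 1798 each; 16442 frames reaches minute 9, so 13 × 18 + 9 × 2 = 252 labels have been skipped so far.
Adding those back, label number 250208 + 252 = 250460 at 30 labels/s is 8348 s + 20 f = 2 h 19 min 8 s frame 20, i.e. 02:19:08;20.

02:19:08;20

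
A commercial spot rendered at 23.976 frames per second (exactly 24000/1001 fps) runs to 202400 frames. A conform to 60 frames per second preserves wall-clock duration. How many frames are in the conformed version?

Target frames = source frames × (target rate / source rate) = 202400 × (60)/(24000/1001) = 202400 × 1001/400 = 506506.

506506 frames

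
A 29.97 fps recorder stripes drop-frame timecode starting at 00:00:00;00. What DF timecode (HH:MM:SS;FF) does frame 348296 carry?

03:13:41;14

Ten DF minutes hold 17982 frames, so frame 348296 lies in block 19 (frames 341658–359639) with 6638 frames into that block.
The block's first minute is 1800 frames and the rest 1798 each; 6638 frames reaches minute 3, so 19 × 18 + 3 × 2 = 348 labels have been skipped so far.
Adding those back, label number 348296 + 348 = 348644 at 30 labels/s is 11621 s + 14 f = 3 h 13 min 41 s frame 14, i.e. 03:13:41;14.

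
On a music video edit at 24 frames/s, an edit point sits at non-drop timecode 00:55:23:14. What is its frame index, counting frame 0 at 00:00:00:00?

Total seconds to the label: (0 × 3600 + 55 × 60 + 23) = 3323.
Frame index = 3323 × 24 + 14 = 79766.

79766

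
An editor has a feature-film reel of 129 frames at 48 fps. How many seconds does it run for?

2.6875 seconds

Running time = 129 / (48) = 2.6875 s.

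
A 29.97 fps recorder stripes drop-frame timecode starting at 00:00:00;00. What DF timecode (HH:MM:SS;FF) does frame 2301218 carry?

Each 10-minute DF block holds 10 × 60 × 30 − 9 × 2 = 17982 frames. 2301218 ÷ 17982 → 127 full blocks, remainder 17504.
Within the partial block the first minute is 1800 frames and each further minute 1798, so 9 further minute boundaries passed. Total skipped labels = 18 × 127 + 2 × 9 = 2304.
Non-drop label index = 2301218 + 2304 = 2303522; at 30 labels/s that is 21:19:44:02, i.e. DF 21:19:44;02.

21:19:44;02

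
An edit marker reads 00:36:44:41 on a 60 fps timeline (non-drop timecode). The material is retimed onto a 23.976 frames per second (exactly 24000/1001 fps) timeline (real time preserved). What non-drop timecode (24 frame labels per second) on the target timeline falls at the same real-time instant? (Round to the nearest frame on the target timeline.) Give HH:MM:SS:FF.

00:36:42:12

Source frame index: (0×3600 + 36×60 + 44) × 60 + 41 = 132281.
Real time: 132281 / (60) = 132281/60 s.
Target frame: (132281/60) × (24000/1001) = 52912400/1001 ≈ 52859.540 → 52860.
At 24 labels/s: frame 52860 → 00:36:42:12.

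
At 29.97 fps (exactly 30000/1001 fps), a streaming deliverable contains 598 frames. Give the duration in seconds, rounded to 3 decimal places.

Running time = 598 × 1001/30000 = 299299/15000 s ≈ 19.953 s.

19.953 seconds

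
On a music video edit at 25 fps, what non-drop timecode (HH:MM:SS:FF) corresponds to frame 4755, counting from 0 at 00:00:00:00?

00:03:10:05

4755 ÷ 25 = 190 full seconds, remainder 5 frames.
190 s = 0 h 3 min 10 s.
Timecode: 00:03:10:05.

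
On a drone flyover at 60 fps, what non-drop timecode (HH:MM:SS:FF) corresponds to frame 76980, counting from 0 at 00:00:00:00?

00:21:23:00

76980 ÷ 60 = 1283 full seconds, remainder 0 frames.
1283 s = 0 h 21 min 23 s.
Timecode: 00:21:23:00.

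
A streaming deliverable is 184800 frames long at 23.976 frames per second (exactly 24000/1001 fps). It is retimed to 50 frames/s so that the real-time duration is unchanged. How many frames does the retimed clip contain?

Target frames = source frames × (target rate / source rate) = 184800 × (50)/(24000/1001) = 184800 × 1001/480 = 385385.

385385 frames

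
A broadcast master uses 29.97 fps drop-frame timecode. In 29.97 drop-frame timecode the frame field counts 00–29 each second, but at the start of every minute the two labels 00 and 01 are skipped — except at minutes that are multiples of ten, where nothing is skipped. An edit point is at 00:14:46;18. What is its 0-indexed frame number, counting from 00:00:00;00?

26572

As if non-drop at 30 labels/s: (0 × 3600 + 14 × 60 + 46) × 30 + 18 = 26598.
Minute boundaries passed: 14; those not divisible by 10: 14 − 1 = 13; dropped labels = 2 × 13 = 26.
Actual frame index = 26598 − 26 = 26572.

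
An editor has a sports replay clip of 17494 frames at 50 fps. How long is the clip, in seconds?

349.88 seconds

Running time = 17494 / (50) = 349.88 s.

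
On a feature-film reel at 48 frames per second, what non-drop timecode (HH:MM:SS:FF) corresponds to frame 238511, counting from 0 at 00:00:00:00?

238511 ÷ 48 = 4968 full seconds, remainder 47 frames.
4968 s = 1 h 22 min 48 s.
Timecode: 01:22:48:47.

01:22:48:47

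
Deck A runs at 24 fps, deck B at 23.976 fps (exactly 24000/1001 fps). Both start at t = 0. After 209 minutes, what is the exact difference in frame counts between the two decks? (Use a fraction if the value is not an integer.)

209 min = 12540 s.
A emits 24 × 12540 = 300960 frames; B emits 24000/1001 × 12540 = 27360000/91.
Difference = 27360/91 frames (≈ 300.6593); B is behind A.

27360/91 frames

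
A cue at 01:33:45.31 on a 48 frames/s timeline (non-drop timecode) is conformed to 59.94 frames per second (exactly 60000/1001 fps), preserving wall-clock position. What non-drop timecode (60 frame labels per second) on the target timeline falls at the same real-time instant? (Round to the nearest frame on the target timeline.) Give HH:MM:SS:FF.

Source frame index: (1×3600 + 33×60 + 45) × 48 + 31 = 270031.
Real time: 270031 / (48) = 270031/48 s.
Target frame: (270031/48) × (60000/1001) = 337538750/1001 ≈ 337201.548 → 337202.
At 60 labels/s: frame 337202 → 01:33:40:02.

01:33:40:02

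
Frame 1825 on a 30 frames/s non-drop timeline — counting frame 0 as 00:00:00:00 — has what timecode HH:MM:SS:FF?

00:01:00:25

1825 ÷ 30 = 60 full seconds, remainder 25 frames.
60 s = 0 h 1 min 0 s.
Timecode: 00:01:00:25.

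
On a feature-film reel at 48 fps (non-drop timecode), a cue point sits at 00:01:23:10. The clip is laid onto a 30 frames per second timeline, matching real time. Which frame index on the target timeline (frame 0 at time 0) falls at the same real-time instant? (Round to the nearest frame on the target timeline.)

Source frame index: (0×3600 + 1×60 + 23) × 48 + 10 = 3994.
Real time: 3994 / (48) = 1997/24 s.
Target frame: (1997/24) × (30) = 9985/4 ≈ 2496.250 → 2496.

frame 2496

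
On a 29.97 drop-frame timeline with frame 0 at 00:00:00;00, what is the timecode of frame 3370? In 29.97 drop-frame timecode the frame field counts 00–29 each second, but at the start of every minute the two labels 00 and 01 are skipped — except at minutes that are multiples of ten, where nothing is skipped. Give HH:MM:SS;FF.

Ten DF minutes hold 17982 frames, so frame 3370 lies in block 0 (frames 0–17981) with 3370 frames into that block.
The block's first minute is 1800 frames and the rest 1798 each; 3370 frames reaches minute 1, so 0 × 18 + 1 × 2 = 2 labels have been skipped so far.
Adding those back, label number 3370 + 2 = 3372 at 30 labels/s is 112 s + 12 f = 0 h 1 min 52 s frame 12, i.e. 00:01:52;12.

00:01:52;12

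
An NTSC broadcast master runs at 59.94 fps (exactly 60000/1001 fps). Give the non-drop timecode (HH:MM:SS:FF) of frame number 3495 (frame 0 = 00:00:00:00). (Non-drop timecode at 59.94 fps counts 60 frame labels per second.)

00:00:58:15

3495 ÷ 60 = 58 full seconds, remainder 15 frames.
58 s = 0 h 0 min 58 s.
Timecode: 00:00:58:15.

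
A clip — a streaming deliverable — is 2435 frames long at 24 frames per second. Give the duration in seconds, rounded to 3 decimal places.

101.458 seconds

Running time = 2435 × 1/24 = 2435/24 s ≈ 101.458 s.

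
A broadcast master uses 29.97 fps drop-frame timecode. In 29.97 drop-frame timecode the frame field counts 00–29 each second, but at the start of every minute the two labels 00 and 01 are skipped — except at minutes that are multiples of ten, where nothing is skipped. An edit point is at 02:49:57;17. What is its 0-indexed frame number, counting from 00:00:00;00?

305621

As if non-drop at 30 labels/s: (2 × 3600 + 49 × 60 + 57) × 30 + 17 = 305927.
Minute boundaries passed: 169; those not divisible by 10: 169 − 16 = 153; dropped labels = 2 × 153 = 306.
Actual frame index = 305927 − 306 = 305621.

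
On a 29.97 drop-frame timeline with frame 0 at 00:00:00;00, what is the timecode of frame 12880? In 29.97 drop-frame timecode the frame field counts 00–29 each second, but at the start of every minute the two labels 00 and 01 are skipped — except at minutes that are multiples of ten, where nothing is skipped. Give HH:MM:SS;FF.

00:07:09;24

Each 10-minute DF block holds 10 × 60 × 30 − 9 × 2 = 17982 frames. 12880 ÷ 17982 → 0 full blocks, remainder 12880.
Within the partial block the first minute is 1800 frames and each further minute 1798, so 7 further minute boundaries passed. Total skipped labels = 18 × 0 + 2 × 7 = 14.
Non-drop label index = 12880 + 14 = 12894; at 30 labels/s that is 00:07:09:24, i.e. DF 00:07:09;24.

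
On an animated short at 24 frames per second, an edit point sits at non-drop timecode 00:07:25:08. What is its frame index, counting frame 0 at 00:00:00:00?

frame 10688

Total seconds to the label: (0 × 3600 + 7 × 60 + 25) = 445.
Frame index = 445 × 24 + 8 = 10688.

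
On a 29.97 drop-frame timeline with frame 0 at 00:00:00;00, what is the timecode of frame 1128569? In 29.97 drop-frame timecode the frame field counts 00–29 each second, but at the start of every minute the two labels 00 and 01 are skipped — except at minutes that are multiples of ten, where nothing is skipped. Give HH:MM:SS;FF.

10:27:36;19

Each 10-minute DF block holds 10 × 60 × 30 − 9 × 2 = 17982 frames. 1128569 ÷ 17982 → 62 full blocks, remainder 13685.
Within the partial block the first minute is 1800 frames and each further minute 1798, so 7 further minute boundaries passed. Total skipped labels = 18 × 62 + 2 × 7 = 1130.
Non-drop label index = 1128569 + 1130 = 1129699; at 30 labels/s that is 10:27:36:19, i.e. DF 10:27:36;19.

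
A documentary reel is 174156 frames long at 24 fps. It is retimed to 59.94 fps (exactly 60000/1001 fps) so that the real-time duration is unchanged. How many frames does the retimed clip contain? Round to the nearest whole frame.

434955 frames

Frames at target rate = 174156 × (60000/1001) / (24) = 435390000/1001 ≈ 434955.045.
Nearest whole frame: 434955.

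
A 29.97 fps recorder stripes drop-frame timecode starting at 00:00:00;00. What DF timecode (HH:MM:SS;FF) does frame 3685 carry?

00:02:02;29

Each 10-minute DF block holds 10 × 60 × 30 − 9 × 2 = 17982 frames. 3685 ÷ 17982 → 0 full blocks, remainder 3685.
Within the partial block the first minute is 1800 frames and each further minute 1798, so 2 further minute boundaries passed. Total skipped labels = 18 × 0 + 2 × 2 = 4.
Non-drop label index = 3685 + 4 = 3689; at 30 labels/s that is 00:02:02:29, i.e. DF 00:02:02;29.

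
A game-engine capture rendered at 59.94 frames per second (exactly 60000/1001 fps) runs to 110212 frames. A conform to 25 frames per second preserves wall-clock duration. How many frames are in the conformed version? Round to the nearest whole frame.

45968 frames

Frames at target rate = 110212 × (25) / (60000/1001) = 27580553/600 ≈ 45967.588.
Nearest whole frame: 45968.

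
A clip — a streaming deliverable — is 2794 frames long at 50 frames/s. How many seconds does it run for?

Running time = 2794 / (50) = 55.88 s.

55.88 seconds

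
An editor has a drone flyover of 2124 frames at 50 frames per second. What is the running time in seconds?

42.48 seconds

Running time = 2124 / (50) = 42.48 s.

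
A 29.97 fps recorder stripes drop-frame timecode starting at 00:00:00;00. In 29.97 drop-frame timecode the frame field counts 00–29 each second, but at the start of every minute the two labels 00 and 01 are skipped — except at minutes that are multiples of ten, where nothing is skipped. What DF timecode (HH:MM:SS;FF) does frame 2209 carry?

00:01:13;21

Ten DF minutes hold 17982 frames, so frame 2209 lies in block 0 (frames 0–17981) with 2209 frames into that block.
The block's first minute is 1800 frames and the rest 1798 each; 2209 frames reaches minute 1, so 0 × 18 + 1 × 2 = 2 labels have been skipped so far.
Adding those back, label number 2209 + 2 = 2211 at 30 labels/s is 73 s + 21 f = 0 h 1 min 13 s frame 21, i.e. 00:01:13;21.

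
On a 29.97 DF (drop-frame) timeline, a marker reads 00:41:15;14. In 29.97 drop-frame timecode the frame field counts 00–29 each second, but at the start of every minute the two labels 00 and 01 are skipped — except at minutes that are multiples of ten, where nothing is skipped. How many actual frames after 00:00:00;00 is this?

As if non-drop at 30 labels/s: (0 × 3600 + 41 × 60 + 15) × 30 + 14 = 74264.
Minute boundaries passed: 41; those not divisible by 10: 41 − 4 = 37; dropped labels = 2 × 37 = 74.
Actual frame index = 74264 − 74 = 74190.

74190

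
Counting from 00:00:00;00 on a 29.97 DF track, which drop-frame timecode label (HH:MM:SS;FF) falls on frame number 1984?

Each 10-minute DF block holds 10 × 60 × 30 − 9 × 2 = 17982 frames. 1984 ÷ 17982 → 0 full blocks, remainder 1984.
Within the partial block the first minute is 1800 frames and each further minute 1798, so 1 further minute boundary passed. Total skipped labels = 18 × 0 + 2 × 1 = 2.
Non-drop label index = 1984 + 2 = 1986; at 30 labels/s that is 00:01:06:06, i.e. DF 00:01:06;06.

00:01:06;06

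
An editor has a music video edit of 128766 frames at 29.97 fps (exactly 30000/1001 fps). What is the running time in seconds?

Running time = 128766 / (30000/1001) = 4296.4922 s.

4296.4922 seconds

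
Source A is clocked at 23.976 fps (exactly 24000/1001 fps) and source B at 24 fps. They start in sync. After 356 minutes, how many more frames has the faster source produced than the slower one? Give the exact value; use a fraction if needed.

356 min = 21360 s.
A emits 24000/1001 × 21360 = 512640000/1001 frames; B emits 24 × 21360 = 512640.
Difference = 512640/1001 frames (≈ 512.1279); B is ahead of A.

512640/1001 frames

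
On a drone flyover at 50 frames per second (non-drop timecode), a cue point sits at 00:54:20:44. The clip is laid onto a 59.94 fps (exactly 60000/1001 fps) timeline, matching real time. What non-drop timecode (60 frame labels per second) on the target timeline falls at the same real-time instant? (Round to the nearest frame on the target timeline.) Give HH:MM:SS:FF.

00:54:17:37

Source frame index: (0×3600 + 54×60 + 20) × 50 + 44 = 163044.
Real time: 163044 / (50) = 81522/25 s.
Target frame: (81522/25) × (60000/1001) = 27950400/143 ≈ 195457.343 → 195457.
At 60 labels/s: frame 195457 → 00:54:17:37.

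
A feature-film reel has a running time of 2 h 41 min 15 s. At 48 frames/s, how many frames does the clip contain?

2 h 41 min 15 s = 9675 s.
Frames = 9675 × 48 = 464400.

464400 frames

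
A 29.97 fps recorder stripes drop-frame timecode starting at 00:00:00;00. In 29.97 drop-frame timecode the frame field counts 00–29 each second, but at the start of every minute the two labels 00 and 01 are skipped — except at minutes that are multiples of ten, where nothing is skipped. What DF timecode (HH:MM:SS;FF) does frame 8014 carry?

Ten DF minutes hold 17982 frames, so frame 8014 lies in block 0 (frames 0–17981) with 8014 frames into that block.
The block's first minute is 1800 frames and the rest 1798 each; 8014 frames reaches minute 4, so 0 × 18 + 4 × 2 = 8 labels have been skipped so far.
Adding those back, label number 8014 + 8 = 8022 at 30 labels/s is 267 s + 12 f = 0 h 4 min 27 s frame 12, i.e. 00:04:27;12.

00:04:27;12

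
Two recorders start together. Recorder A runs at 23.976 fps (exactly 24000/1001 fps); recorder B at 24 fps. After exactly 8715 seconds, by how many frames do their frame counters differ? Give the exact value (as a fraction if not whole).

29880/143 frames

A emits 24000/1001 × 8715 = 29880000/143 frames; B emits 24 × 8715 = 209160.
Difference = 29880/143 frames (≈ 208.9510); B is ahead of A.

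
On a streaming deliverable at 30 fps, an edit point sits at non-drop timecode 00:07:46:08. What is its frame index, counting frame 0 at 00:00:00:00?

frame 13988

Total seconds to the label: (0 × 3600 + 7 × 60 + 46) = 466.
Frame index = 466 × 30 + 8 = 13988.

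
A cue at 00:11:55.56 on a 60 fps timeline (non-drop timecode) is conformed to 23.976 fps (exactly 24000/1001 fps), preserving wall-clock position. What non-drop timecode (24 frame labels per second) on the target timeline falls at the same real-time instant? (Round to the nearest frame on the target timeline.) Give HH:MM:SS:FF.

Source frame index: (0×3600 + 11×60 + 55) × 60 + 56 = 42956.
Real time: 42956 / (60) = 10739/15 s.
Target frame: (10739/15) × (24000/1001) = 17182400/1001 ≈ 17165.235 → 17165.
At 24 labels/s: frame 17165 → 00:11:55:05.

00:11:55:05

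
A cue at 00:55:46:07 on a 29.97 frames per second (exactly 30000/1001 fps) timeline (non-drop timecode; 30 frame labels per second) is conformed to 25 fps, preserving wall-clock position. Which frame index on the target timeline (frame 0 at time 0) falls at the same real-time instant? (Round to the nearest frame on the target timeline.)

frame 83739

Source frame index: (0×3600 + 55×60 + 46) × 30 + 7 = 100387.
Real time: 100387 / (30000/1001) = 100487387/30000 s.
Target frame: (100487387/30000) × (25) = 100487387/1200 ≈ 83739.489 → 83739.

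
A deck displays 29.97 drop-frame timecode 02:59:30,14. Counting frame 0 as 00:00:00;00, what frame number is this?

322790

As if non-drop at 30 labels/s: (2 × 3600 + 59 × 60 + 30) × 30 + 14 = 323114.
Minute boundaries passed: 179; those not divisible by 10: 179 − 17 = 162; dropped labels = 2 × 162 = 324.
Actual frame index = 323114 − 324 = 322790.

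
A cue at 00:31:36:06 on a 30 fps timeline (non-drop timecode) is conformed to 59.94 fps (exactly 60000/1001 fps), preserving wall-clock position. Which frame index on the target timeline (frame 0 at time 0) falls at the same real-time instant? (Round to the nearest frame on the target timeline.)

frame 113658

Source frame index: (0×3600 + 31×60 + 36) × 30 + 6 = 56886.
Real time: 56886 / (30) = 9481/5 s.
Target frame: (9481/5) × (60000/1001) = 113772000/1001 ≈ 113658.342 → 113658.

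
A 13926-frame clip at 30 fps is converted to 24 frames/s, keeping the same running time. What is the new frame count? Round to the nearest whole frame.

11141 frames

Frames at target rate = 13926 × (24) / (30) = 55704/5 ≈ 11140.800.
Nearest whole frame: 11141.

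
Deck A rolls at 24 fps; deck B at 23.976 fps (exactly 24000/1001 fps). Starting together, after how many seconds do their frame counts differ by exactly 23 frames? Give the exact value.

The gap grows by |24000/1001 − 24| = 24/1001 frames per second.
Time for a 23-frame gap: 23 ÷ (24/1001) = 23023/24 s.

23023/24 seconds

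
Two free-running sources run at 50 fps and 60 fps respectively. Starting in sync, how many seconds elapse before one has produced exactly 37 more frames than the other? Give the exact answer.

3.7 seconds

The gap grows by |60 − 50| = 10 frames per second.
Time for a 37-frame gap: 37 ÷ (10) = 3.7 s.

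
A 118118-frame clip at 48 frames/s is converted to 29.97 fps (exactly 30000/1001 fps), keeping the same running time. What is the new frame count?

Target frames = source frames × (target rate / source rate) = 118118 × (30000/1001)/(48) = 118118 × 625/1001 = 73750.

73750 frames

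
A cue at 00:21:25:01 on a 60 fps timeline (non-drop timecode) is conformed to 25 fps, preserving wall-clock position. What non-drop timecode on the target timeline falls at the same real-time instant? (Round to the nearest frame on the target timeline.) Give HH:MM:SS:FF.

00:21:25:00

Source frame index: (0×3600 + 21×60 + 25) × 60 + 1 = 77101.
Real time: 77101 / (60) = 77101/60 s.
Target frame: (77101/60) × (25) = 385505/12 ≈ 32125.417 → 32125.
At 25 labels/s: frame 32125 → 00:21:25:00.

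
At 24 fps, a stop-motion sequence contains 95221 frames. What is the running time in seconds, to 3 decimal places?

3967.542 seconds

Running time = 95221 × 1/24 = 95221/24 s ≈ 3967.542 s.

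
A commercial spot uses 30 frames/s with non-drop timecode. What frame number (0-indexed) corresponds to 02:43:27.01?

Total seconds to the label: (2 × 3600 + 43 × 60 + 27) = 9807.
Frame index = 9807 × 30 + 1 = 294211.

frame 294211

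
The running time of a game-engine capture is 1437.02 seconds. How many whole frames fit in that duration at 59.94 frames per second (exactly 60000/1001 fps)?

86135 frames

Frames = 1437.02 × 60000/1001 = 6632400/77 ≈ 86135.0649.
Complete frames: 86135.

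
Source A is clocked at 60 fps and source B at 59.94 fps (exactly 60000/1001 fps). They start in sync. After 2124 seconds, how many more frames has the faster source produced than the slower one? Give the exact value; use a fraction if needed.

127440/1001 frames

A emits 60 × 2124 = 127440 frames; B emits 60000/1001 × 2124 = 127440000/1001.
Difference = 127440/1001 frames (≈ 127.3127); B is behind A.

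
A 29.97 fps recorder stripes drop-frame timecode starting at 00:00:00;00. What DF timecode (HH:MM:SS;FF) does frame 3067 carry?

00:01:42;09

Ten DF minutes hold 17982 frames, so frame 3067 lies in block 0 (frames 0–17981) with 3067 frames into that block.
The block's first minute is 1800 frames and the rest 1798 each; 3067 frames reaches minute 1, so 0 × 18 + 1 × 2 = 2 labels have been skipped so far.
Adding those back, label number 3067 + 2 = 3069 at 30 labels/s is 102 s + 9 f = 0 h 1 min 42 s frame 9, i.e. 00:01:42;09.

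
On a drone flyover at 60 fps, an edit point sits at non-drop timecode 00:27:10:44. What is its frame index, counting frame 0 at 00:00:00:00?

Total seconds to the label: (0 × 3600 + 27 × 60 + 10) = 1630.
Frame index = 1630 × 60 + 44 = 97844.

frame 97844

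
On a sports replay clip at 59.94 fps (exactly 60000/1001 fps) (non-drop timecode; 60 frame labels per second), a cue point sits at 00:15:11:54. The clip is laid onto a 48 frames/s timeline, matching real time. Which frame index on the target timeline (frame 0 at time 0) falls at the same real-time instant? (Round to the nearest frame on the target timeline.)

Source frame index: (0×3600 + 15×60 + 11) × 60 + 54 = 54714.
Real time: 54714 / (60000/1001) = 9128119/10000 s.
Target frame: (9128119/10000) × (48) = 27384357/625 ≈ 43814.971 → 43815.

frame 43815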